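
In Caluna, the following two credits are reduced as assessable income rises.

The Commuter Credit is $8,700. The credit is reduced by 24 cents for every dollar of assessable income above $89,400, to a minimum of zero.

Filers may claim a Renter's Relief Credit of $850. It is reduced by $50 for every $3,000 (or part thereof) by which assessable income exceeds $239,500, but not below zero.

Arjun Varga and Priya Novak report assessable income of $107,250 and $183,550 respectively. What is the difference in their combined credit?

$4,416

Arjun ($107,250): Commuter Credit: 24% of the $17,850 excess over $89,400 is $4,284; credit = $8,700 − $4,284 = $4,416. Renter's Relief Credit: $107,250 is at or below the $239,500 threshold, so the full $850 applies. total $4,416 + $850 = $5,266
Priya ($183,550): Commuter Credit: 24% of the $94,150 excess over $89,400 is $22,596 ≥ base, so the credit is $0. Renter's Relief Credit: $183,550 is at or below the $239,500 threshold, so the full $850 applies. total $0 + $850 = $850
Difference: |$5,266 − $850| = $4,416.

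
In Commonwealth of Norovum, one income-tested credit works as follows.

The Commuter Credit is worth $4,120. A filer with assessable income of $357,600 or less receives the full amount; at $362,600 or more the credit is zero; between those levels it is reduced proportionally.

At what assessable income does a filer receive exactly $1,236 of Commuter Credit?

$361,100

$1,236 is 1,236/4,120 of the full $4,120, so 2,884/4,120 of the $5,000 range has been used: income = $357,600 + $5,000 × 2,884/4,120 = $361,100.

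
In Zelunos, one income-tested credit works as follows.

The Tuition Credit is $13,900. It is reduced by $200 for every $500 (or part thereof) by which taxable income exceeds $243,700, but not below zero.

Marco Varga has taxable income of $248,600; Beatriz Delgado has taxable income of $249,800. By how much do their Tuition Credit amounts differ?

Marco ($248,600): Tuition Credit: income exceeds $243,700 by $4,900, which is 10 full-or-partial $500 increments; reduction = 10 × $200 = $2,000, leaving $11,900.
Beatriz ($249,800): Tuition Credit: income exceeds $243,700 by $6,100, which is 13 full-or-partial $500 increments; reduction = 13 × $200 = $2,600, leaving $11,300.
Difference: |$11,900 − $11,300| = $600.

$600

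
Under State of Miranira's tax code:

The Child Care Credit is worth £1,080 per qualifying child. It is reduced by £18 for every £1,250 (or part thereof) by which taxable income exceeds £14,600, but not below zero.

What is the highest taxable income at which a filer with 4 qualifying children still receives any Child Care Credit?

£313,350

Full credit = 4 × £1,080 = £4,320.
After 239 increments the reduction is 239 × £18 = £4,302, leaving £18; one more increment wipes it out. Increment 239 ends at excess 239 × £1,250 = £298,750, so the highest qualifying income is £14,600 + £298,750 = £313,350.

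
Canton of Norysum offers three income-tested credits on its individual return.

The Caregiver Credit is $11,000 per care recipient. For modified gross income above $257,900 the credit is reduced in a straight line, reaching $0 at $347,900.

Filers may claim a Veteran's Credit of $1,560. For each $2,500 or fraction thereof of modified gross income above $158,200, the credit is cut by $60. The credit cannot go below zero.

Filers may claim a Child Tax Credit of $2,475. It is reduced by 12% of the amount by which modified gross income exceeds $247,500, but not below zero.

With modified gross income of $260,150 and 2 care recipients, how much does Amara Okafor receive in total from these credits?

Caregiver Credit: base = 2 × $11,000 = $22,000. $260,150 is $2,250 into a $90,000 phase-out range, leaving 87,750/90,000 of the credit: $22,000 × 87,750/90,000 = $21,450.
Veteran's Credit: income exceeds $158,200 by $101,950 → 41 increments × $60 = $2,460 ≥ base, so the credit is $0.
Child Tax Credit: 12% of the $12,650 excess over $247,500 is $1,518; credit = $2,475 − $1,518 = $957.
Total: $21,450 + $0 + $957 = $22,407.

$22,407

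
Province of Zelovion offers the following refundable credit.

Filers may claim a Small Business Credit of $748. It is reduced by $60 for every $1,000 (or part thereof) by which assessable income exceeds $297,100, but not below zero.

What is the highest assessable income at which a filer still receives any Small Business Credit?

After 12 increments the reduction is 12 × $60 = $720, leaving $28; one more increment wipes it out. Increment 12 ends at excess 12 × $1,000 = $12,000, so the highest qualifying income is $297,100 + $12,000 = $309,100.

$309,100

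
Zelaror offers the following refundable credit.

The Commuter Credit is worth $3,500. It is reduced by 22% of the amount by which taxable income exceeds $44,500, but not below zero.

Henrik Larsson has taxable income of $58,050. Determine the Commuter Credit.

$519

Commuter Credit: 22% of the $13,550 excess over $44,500 is $2,981; credit = $3,500 − $2,981 = $519.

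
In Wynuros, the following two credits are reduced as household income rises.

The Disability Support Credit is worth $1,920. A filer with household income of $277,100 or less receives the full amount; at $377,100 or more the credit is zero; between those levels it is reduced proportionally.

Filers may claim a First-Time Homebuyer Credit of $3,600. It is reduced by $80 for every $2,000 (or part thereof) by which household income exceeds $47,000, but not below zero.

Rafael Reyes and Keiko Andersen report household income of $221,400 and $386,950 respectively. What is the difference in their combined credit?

Rafael ($221,400): Disability Support Credit: $221,400 is at or below the $277,100 threshold, so the full $1,920 applies. First-Time Homebuyer Credit: income exceeds $47,000 by $174,400 → 88 increments × $80 = $7,040 ≥ base, so the credit is $0. total $1,920 + $0 = $1,920
Keiko ($386,950): Disability Support Credit: $386,950 is at or above $377,100, so the credit is $0. First-Time Homebuyer Credit: income exceeds $47,000 by $339,950 → 170 increments × $80 = $13,600 ≥ base, so the credit is $0. total $0 + $0 = $0
Difference: |$1,920 − $0| = $1,920.

$1,920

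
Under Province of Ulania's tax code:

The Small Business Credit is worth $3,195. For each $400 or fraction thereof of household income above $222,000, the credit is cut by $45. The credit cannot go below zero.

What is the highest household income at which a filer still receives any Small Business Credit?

After 70 increments the reduction is 70 × $45 = $3,150, leaving $45; one more increment wipes it out. Increment 70 ends at excess 70 × $400 = $28,000, so the highest qualifying income is $222,000 + $28,000 = $250,000.

$250,000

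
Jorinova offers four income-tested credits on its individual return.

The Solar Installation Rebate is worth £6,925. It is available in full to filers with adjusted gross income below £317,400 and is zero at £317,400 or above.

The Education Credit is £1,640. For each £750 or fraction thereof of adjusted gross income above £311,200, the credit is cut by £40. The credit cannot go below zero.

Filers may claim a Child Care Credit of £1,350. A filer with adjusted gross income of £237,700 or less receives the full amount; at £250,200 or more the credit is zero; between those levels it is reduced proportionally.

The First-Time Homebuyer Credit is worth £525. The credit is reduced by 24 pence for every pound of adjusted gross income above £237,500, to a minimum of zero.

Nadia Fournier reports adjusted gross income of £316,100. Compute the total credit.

£8,285

Solar Installation Rebate: £316,100 is below the £317,400 cutoff, so the full £6,925 applies.
Education Credit: income exceeds £311,200 by £4,900, which is 7 full-or-partial £750 increments; reduction = 7 × £40 = £280, leaving £1,360.
Child Care Credit: £316,100 is at or above £250,200, so the credit is £0.
First-Time Homebuyer Credit: 24% of the £78,600 excess over £237,500 is £18,864 ≥ base, so the credit is £0.
Total: £6,925 + £1,360 + £0 + £0 = £8,285.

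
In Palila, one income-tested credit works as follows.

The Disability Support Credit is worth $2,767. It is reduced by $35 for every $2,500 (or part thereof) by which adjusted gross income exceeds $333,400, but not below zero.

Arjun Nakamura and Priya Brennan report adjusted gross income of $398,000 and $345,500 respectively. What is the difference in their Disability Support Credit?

Arjun ($398,000): Disability Support Credit: income exceeds $333,400 by $64,600, which is 26 full-or-partial $2,500 increments; reduction = 26 × $35 = $910, leaving $1,857.
Priya ($345,500): Disability Support Credit: income exceeds $333,400 by $12,100, which is 5 full-or-partial $2,500 increments; reduction = 5 × $35 = $175, leaving $2,592.
Difference: |$1,857 − $2,592| = $735.

$735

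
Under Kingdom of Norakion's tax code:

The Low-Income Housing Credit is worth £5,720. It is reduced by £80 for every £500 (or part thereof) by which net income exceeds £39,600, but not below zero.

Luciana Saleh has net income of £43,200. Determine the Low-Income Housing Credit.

Low-Income Housing Credit: income exceeds £39,600 by £3,600, which is 8 full-or-partial £500 increments; reduction = 8 × £80 = £640, leaving £5,080.

£5,080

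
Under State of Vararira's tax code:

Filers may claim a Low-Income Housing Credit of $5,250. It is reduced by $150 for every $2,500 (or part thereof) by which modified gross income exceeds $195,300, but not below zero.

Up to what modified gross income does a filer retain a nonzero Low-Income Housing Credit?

$280,300

After 34 increments the reduction is 34 × $150 = $5,100, leaving $150; one more increment wipes it out. Increment 34 ends at excess 34 × $2,500 = $85,000, so the highest qualifying income is $195,300 + $85,000 = $280,300.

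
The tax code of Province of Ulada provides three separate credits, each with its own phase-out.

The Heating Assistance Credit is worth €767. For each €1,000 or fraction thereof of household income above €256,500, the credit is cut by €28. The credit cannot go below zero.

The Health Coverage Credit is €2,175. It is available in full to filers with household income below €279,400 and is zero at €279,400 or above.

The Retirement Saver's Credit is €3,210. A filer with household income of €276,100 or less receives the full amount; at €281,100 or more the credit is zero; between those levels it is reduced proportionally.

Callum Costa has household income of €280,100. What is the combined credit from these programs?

€737

Heating Assistance Credit: income exceeds €256,500 by €23,600, which is 24 full-or-partial €1,000 increments; reduction = 24 × €28 = €672, leaving €95.
Health Coverage Credit: €280,100 meets or exceeds the €279,400 cutoff, so the credit is €0.
Retirement Saver's Credit: €280,100 is €4,000 into a €5,000 phase-out range, leaving 1,000/5,000 of the credit: €3,210 × 1,000/5,000 = €642.
Total: €95 + €0 + €642 = €737.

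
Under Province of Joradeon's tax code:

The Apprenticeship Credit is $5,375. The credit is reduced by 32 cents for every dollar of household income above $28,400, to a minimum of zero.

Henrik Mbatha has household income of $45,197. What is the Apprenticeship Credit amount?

$0

Apprenticeship Credit: 32% of the $16,797 excess over $28,400 is $5,375.04 ≥ base, so the credit is $0.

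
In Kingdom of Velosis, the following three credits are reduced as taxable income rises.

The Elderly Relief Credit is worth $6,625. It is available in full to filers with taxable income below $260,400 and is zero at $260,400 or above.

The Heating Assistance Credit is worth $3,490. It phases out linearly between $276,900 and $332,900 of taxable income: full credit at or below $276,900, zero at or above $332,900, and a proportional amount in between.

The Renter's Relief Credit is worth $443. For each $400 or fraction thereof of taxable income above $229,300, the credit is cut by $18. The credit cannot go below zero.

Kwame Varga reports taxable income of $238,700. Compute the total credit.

Elderly Relief Credit: $238,700 is below the $260,400 cutoff, so the full $6,625 applies.
Heating Assistance Credit: $238,700 is at or below the $276,900 threshold, so the full $3,490 applies.
Renter's Relief Credit: income exceeds $229,300 by $9,400, which is 24 full-or-partial $400 increments; reduction = 24 × $18 = $432, leaving $11.
Total: $6,625 + $3,490 + $11 = $10,126.

$10,126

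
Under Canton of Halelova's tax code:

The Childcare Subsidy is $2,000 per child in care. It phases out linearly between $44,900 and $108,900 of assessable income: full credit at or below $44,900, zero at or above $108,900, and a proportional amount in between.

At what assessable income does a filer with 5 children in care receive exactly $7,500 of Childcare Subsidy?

Full credit = 5 × $2,000 = $10,000.
$7,500 is 7,500/10,000 of the full $10,000, so 2,500/10,000 of the $64,000 range has been used: income = $44,900 + $64,000 × 2,500/10,000 = $60,900.

$60,900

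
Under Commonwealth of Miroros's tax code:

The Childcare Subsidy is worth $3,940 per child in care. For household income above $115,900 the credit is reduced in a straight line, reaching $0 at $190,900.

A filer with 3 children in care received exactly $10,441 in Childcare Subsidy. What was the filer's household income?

$124,650

Full credit = 3 × $3,940 = $11,820.
$10,441 is 10,441/11,820 of the full $11,820, so 1,379/11,820 of the $75,000 range has been used: income = $115,900 + $75,000 × 1,379/11,820 = $124,650.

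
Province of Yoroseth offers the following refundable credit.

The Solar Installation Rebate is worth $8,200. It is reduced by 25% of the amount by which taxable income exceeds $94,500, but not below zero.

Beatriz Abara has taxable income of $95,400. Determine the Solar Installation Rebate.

$7,975

Solar Installation Rebate: 25% of the $900 excess over $94,500 is $225; credit = $8,200 − $225 = $7,975.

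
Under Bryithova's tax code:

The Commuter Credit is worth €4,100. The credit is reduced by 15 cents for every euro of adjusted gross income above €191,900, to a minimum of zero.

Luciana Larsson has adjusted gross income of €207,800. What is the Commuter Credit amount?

Commuter Credit: 15% of the €15,900 excess over €191,900 is €2,385; credit = €4,100 − €2,385 = €1,715.

€1,715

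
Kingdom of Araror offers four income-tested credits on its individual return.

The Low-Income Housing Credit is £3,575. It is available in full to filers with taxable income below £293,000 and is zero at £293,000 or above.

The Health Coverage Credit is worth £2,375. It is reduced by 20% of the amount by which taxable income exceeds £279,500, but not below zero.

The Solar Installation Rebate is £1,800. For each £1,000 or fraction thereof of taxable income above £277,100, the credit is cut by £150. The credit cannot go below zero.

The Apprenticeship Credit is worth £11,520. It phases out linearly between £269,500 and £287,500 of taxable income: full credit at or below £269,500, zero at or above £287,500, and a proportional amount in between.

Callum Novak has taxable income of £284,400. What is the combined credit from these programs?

Low-Income Housing Credit: £284,400 is below the £293,000 cutoff, so the full £3,575 applies.
Health Coverage Credit: 20% of the £4,900 excess over £279,500 is £980; credit = £2,375 − £980 = £1,395.
Solar Installation Rebate: income exceeds £277,100 by £7,300, which is 8 full-or-partial £1,000 increments; reduction = 8 × £150 = £1,200, leaving £600.
Apprenticeship Credit: £284,400 is £14,900 into a £18,000 phase-out range, leaving 3,100/18,000 of the credit: £11,520 × 3,100/18,000 = £1,984.
Total: £3,575 + £1,395 + £600 + £1,984 = £7,554.

£7,554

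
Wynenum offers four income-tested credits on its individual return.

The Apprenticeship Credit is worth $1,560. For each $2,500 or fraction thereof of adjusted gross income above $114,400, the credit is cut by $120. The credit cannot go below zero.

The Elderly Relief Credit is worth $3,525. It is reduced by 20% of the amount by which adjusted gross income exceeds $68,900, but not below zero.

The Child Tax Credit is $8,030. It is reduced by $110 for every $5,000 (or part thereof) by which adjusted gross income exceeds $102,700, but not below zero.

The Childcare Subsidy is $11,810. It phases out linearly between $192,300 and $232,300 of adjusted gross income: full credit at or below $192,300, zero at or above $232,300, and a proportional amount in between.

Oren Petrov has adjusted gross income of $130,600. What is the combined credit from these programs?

Apprenticeship Credit: income exceeds $114,400 by $16,200, which is 7 full-or-partial $2,500 increments; reduction = 7 × $120 = $840, leaving $720.
Elderly Relief Credit: 20% of the $61,700 excess over $68,900 is $12,340 ≥ base, so the credit is $0.
Child Tax Credit: income exceeds $102,700 by $27,900, which is 6 full-or-partial $5,000 increments; reduction = 6 × $110 = $660, leaving $7,370.
Childcare Subsidy: $130,600 is at or below the $192,300 threshold, so the full $11,810 applies.
Total: $720 + $0 + $7,370 + $11,810 = $19,900.

$19,900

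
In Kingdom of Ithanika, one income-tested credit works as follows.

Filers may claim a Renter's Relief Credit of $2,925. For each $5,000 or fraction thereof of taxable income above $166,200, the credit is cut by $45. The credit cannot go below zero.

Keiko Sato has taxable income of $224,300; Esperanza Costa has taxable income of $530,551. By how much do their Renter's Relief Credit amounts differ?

$2,385

Keiko ($224,300): Renter's Relief Credit: income exceeds $166,200 by $58,100, which is 12 full-or-partial $5,000 increments; reduction = 12 × $45 = $540, leaving $2,385.
Esperanza ($530,551): Renter's Relief Credit: income exceeds $166,200 by $364,351 → 73 increments × $45 = $3,285 ≥ base, so the credit is $0.
Difference: |$2,385 − $0| = $2,385.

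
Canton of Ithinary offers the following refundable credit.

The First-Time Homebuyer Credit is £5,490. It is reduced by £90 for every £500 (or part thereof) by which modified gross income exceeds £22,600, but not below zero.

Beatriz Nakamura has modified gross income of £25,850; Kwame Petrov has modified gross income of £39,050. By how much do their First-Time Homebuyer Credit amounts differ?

£2,340

Beatriz (£25,850): First-Time Homebuyer Credit: income exceeds £22,600 by £3,250, which is 7 full-or-partial £500 increments; reduction = 7 × £90 = £630, leaving £4,860.
Kwame (£39,050): First-Time Homebuyer Credit: income exceeds £22,600 by £16,450, which is 33 full-or-partial £500 increments; reduction = 33 × £90 = £2,970, leaving £2,520.
Difference: |£4,860 − £2,520| = £2,340.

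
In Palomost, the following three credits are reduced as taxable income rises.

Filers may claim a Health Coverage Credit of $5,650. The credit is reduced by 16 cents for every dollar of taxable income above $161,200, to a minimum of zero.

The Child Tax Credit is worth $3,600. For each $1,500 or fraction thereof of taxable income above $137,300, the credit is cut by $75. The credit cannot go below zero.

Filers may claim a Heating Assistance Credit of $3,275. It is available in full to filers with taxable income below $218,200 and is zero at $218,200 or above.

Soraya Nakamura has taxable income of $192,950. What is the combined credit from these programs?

Health Coverage Credit: 16% of the $31,750 excess over $161,200 is $5,080; credit = $5,650 − $5,080 = $570.
Child Tax Credit: income exceeds $137,300 by $55,650, which is 38 full-or-partial $1,500 increments; reduction = 38 × $75 = $2,850, leaving $750.
Heating Assistance Credit: $192,950 is below the $218,200 cutoff, so the full $3,275 applies.
Total: $570 + $750 + $3,275 = $4,595.

$4,595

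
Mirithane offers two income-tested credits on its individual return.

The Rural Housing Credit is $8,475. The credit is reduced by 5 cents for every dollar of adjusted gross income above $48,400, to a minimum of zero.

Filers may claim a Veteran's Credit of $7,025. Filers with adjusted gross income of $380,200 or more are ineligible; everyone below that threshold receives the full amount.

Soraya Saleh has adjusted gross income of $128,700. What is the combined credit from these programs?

$11,485

Rural Housing Credit: 5% of the $80,300 excess over $48,400 is $4,015; credit = $8,475 − $4,015 = $4,460.
Veteran's Credit: $128,700 is below the $380,200 cutoff, so the full $7,025 applies.
Total: $4,460 + $7,025 = $11,485.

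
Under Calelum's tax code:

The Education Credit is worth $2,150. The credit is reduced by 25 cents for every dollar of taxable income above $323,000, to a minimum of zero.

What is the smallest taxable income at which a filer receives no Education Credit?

The credit falls by 25% of each dollar above $323,000, so it reaches zero when the excess is $2,150 / 25% = $8,600: income = $323,000 + $8,600 = $331,600.

$331,600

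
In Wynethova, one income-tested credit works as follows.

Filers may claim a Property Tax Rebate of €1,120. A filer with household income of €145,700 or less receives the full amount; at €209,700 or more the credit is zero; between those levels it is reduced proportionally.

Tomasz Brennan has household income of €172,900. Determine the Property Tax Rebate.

Property Tax Rebate: €172,900 is €27,200 into a €64,000 phase-out range, leaving 36,800/64,000 of the credit: €1,120 × 36,800/64,000 = €644.

€644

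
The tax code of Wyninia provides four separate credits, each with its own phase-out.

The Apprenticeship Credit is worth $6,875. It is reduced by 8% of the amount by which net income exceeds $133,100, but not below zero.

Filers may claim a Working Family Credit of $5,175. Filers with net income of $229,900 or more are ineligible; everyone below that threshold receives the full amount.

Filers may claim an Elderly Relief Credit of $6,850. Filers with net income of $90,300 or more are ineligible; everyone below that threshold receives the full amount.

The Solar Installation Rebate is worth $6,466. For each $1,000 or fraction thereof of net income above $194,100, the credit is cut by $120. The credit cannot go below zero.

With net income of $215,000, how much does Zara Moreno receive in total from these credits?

$9,444

Apprenticeship Credit: 8% of the $81,900 excess over $133,100 is $6,552; credit = $6,875 − $6,552 = $323.
Working Family Credit: $215,000 is below the $229,900 cutoff, so the full $5,175 applies.
Elderly Relief Credit: $215,000 meets or exceeds the $90,300 cutoff, so the credit is $0.
Solar Installation Rebate: income exceeds $194,100 by $20,900, which is 21 full-or-partial $1,000 increments; reduction = 21 × $120 = $2,520, leaving $3,946.
Total: $323 + $5,175 + $0 + $3,946 = $9,444.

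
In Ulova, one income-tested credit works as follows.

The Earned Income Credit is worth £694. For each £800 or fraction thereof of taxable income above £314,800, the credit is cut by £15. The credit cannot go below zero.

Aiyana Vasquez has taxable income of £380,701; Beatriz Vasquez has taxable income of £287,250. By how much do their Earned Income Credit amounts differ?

£694

Aiyana (£380,701): Earned Income Credit: income exceeds £314,800 by £65,901 → 83 increments × £15 = £1,245 ≥ base, so the credit is £0.
Beatriz (£287,250): Earned Income Credit: £287,250 is at or below the £314,800 threshold, so the full £694 applies.
Difference: |£0 − £694| = £694.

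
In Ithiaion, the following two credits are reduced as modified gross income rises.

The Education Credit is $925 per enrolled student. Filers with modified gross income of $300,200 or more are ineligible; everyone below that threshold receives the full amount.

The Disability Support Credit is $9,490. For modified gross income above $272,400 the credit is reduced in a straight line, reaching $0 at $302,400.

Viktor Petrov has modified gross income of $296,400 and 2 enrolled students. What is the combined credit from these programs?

Education Credit: base = 2 × $925 = $1,850. $296,400 is below the $300,200 cutoff, so the full $1,850 applies.
Disability Support Credit: $296,400 is $24,000 into a $30,000 phase-out range, leaving 6,000/30,000 of the credit: $9,490 × 6,000/30,000 = $1,898.
Total: $1,850 + $1,898 = $3,748.

$3,748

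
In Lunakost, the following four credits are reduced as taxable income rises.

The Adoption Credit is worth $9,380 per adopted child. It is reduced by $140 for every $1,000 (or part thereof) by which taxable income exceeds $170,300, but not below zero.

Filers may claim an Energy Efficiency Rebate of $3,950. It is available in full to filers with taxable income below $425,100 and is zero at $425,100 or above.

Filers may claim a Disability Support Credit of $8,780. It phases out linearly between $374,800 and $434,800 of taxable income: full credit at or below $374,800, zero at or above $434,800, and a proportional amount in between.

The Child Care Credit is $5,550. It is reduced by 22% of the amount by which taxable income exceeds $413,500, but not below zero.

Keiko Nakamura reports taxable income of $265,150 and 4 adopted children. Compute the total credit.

$42,500

Adoption Credit: base = 4 × $9,380 = $37,520. income exceeds $170,300 by $94,850, which is 95 full-or-partial $1,000 increments; reduction = 95 × $140 = $13,300, leaving $24,220.
Energy Efficiency Rebate: $265,150 is below the $425,100 cutoff, so the full $3,950 applies.
Disability Support Credit: $265,150 is at or below the $374,800 threshold, so the full $8,780 applies.
Child Care Credit: $265,150 is at or below the $413,500 threshold, so the full $5,550 applies.
Total: $24,220 + $3,950 + $8,780 + $5,550 = $42,500.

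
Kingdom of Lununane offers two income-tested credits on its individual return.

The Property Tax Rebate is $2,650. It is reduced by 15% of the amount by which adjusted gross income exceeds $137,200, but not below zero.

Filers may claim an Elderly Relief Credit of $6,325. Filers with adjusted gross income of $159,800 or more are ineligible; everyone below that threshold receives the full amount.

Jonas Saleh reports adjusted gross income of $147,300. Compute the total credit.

Property Tax Rebate: 15% of the $10,100 excess over $137,200 is $1,515; credit = $2,650 − $1,515 = $1,135.
Elderly Relief Credit: $147,300 is below the $159,800 cutoff, so the full $6,325 applies.
Total: $1,135 + $6,325 = $7,460.

$7,460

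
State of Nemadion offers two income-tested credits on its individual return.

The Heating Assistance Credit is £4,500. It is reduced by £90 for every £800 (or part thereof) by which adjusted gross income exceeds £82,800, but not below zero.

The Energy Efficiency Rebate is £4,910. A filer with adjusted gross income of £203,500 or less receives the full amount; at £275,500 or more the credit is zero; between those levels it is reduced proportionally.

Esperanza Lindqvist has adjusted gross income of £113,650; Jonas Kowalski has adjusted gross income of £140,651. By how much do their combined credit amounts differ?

£990

Esperanza (£113,650): Heating Assistance Credit: income exceeds £82,800 by £30,850, which is 39 full-or-partial £800 increments; reduction = 39 × £90 = £3,510, leaving £990. Energy Efficiency Rebate: £113,650 is at or below the £203,500 threshold, so the full £4,910 applies. total £990 + £4,910 = £5,900
Jonas (£140,651): Heating Assistance Credit: income exceeds £82,800 by £57,851 → 73 increments × £90 = £6,570 ≥ base, so the credit is £0. Energy Efficiency Rebate: £140,651 is at or below the £203,500 threshold, so the full £4,910 applies. total £0 + £4,910 = £4,910
Difference: |£5,900 − £4,910| = £990.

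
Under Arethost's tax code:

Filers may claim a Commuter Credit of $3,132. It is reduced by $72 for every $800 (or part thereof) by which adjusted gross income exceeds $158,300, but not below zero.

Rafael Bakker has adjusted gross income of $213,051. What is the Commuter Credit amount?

$0

Commuter Credit: income exceeds $158,300 by $54,751 → 69 increments × $72 = $4,968 ≥ base, so the credit is $0.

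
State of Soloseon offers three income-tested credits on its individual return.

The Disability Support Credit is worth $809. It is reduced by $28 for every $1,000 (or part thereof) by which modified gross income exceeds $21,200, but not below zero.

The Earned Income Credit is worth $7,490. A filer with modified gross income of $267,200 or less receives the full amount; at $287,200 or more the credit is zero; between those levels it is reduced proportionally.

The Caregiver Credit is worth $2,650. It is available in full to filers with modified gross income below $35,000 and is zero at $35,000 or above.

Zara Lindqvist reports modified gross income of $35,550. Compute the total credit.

$7,879

Disability Support Credit: income exceeds $21,200 by $14,350, which is 15 full-or-partial $1,000 increments; reduction = 15 × $28 = $420, leaving $389.
Earned Income Credit: $35,550 is at or below the $267,200 threshold, so the full $7,490 applies.
Caregiver Credit: $35,550 meets or exceeds the $35,000 cutoff, so the credit is $0.
Total: $389 + $7,490 + $0 = $7,879.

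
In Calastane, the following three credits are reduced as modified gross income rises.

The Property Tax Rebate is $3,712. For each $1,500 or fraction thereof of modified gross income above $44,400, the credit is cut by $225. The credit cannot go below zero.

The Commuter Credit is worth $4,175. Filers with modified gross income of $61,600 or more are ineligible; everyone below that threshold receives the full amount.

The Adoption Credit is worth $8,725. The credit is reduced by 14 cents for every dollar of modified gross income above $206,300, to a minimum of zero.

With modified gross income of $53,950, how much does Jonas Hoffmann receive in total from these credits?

Property Tax Rebate: income exceeds $44,400 by $9,550, which is 7 full-or-partial $1,500 increments; reduction = 7 × $225 = $1,575, leaving $2,137.
Commuter Credit: $53,950 is below the $61,600 cutoff, so the full $4,175 applies.
Adoption Credit: $53,950 is at or below the $206,300 threshold, so the full $8,725 applies.
Total: $2,137 + $4,175 + $8,725 = $15,037.

$15,037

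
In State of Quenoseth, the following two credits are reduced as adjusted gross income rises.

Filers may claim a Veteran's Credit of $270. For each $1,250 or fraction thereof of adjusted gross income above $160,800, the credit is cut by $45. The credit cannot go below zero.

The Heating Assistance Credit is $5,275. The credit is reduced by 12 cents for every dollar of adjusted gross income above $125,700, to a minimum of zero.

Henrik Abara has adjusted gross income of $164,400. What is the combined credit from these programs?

Veteran's Credit: income exceeds $160,800 by $3,600, which is 3 full-or-partial $1,250 increments; reduction = 3 × $45 = $135, leaving $135.
Heating Assistance Credit: 12% of the $38,700 excess over $125,700 is $4,644; credit = $5,275 − $4,644 = $631.
Total: $135 + $631 = $766.

$766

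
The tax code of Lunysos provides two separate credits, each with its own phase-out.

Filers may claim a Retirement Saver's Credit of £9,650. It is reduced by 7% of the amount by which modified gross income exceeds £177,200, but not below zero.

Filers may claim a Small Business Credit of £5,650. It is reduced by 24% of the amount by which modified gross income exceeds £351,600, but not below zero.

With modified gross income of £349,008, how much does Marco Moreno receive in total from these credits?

Retirement Saver's Credit: 7% of the £171,808 excess over £177,200 is £12,026.56 ≥ base, so the credit is £0.
Small Business Credit: £349,008 is at or below the £351,600 threshold, so the full £5,650 applies.
Total: £0 + £5,650 = £5,650.

£5,650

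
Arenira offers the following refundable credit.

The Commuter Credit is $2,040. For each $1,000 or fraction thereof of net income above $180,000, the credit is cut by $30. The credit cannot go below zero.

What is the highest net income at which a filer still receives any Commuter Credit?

After 67 increments the reduction is 67 × $30 = $2,010, leaving $30; one more increment wipes it out. Increment 67 ends at excess 67 × $1,000 = $67,000, so the highest qualifying income is $180,000 + $67,000 = $247,000.

$247,000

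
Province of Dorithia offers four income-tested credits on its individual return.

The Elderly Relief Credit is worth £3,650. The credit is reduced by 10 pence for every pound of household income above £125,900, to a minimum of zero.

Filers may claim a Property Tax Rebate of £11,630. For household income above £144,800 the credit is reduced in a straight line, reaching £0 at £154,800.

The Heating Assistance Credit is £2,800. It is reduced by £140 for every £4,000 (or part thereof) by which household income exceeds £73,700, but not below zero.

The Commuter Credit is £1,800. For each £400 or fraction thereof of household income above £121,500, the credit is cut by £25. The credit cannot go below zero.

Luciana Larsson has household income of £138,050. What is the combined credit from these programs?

Elderly Relief Credit: 10% of the £12,150 excess over £125,900 is £1,215; credit = £3,650 − £1,215 = £2,435.
Property Tax Rebate: £138,050 is at or below the £144,800 threshold, so the full £11,630 applies.
Heating Assistance Credit: income exceeds £73,700 by £64,350, which is 17 full-or-partial £4,000 increments; reduction = 17 × £140 = £2,380, leaving £420.
Commuter Credit: income exceeds £121,500 by £16,550, which is 42 full-or-partial £400 increments; reduction = 42 × £25 = £1,050, leaving £750.
Total: £2,435 + £11,630 + £420 + £750 = £15,235.

£15,235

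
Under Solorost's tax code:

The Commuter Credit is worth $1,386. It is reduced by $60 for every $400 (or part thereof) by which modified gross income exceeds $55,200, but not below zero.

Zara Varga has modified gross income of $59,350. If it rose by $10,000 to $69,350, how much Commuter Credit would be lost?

$726

At $59,350 — income exceeds $55,200 by $4,150, which is 11 full-or-partial $400 increments; reduction = 11 × $60 = $660, leaving $726.
At $69,350 — income exceeds $55,200 by $14,150 → 36 increments × $60 = $2,160 ≥ base, so the credit is $0.
Lost: $726 − $0 = $726.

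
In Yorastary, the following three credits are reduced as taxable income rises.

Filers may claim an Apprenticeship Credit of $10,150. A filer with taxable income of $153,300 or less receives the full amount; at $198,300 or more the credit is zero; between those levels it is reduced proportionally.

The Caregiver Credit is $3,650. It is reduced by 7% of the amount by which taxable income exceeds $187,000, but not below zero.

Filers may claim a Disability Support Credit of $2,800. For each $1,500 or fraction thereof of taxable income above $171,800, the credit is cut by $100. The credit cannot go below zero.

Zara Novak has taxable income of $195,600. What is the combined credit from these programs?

Apprenticeship Credit: $195,600 is $42,300 into a $45,000 phase-out range, leaving 2,700/45,000 of the credit: $10,150 × 2,700/45,000 = $609.
Caregiver Credit: 7% of the $8,600 excess over $187,000 is $602; credit = $3,650 − $602 = $3,048.
Disability Support Credit: income exceeds $171,800 by $23,800, which is 16 full-or-partial $1,500 increments; reduction = 16 × $100 = $1,600, leaving $1,200.
Total: $609 + $3,048 + $1,200 = $4,857.

$4,857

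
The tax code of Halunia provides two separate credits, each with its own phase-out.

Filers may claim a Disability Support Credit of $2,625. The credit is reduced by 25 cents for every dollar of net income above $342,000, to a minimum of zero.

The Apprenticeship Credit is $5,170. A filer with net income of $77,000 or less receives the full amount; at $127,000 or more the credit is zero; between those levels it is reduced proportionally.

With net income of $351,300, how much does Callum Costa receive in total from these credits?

Disability Support Credit: 25% of the $9,300 excess over $342,000 is $2,325; credit = $2,625 − $2,325 = $300.
Apprenticeship Credit: $351,300 is at or above $127,000, so the credit is $0.
Total: $300 + $0 = $300.

$300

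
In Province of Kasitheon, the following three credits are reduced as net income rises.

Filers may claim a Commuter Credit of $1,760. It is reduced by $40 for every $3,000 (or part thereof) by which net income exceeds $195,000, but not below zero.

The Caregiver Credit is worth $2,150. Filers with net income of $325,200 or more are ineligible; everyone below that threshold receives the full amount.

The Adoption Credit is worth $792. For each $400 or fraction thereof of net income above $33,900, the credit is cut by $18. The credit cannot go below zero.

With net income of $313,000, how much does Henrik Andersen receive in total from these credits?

Commuter Credit: income exceeds $195,000 by $118,000, which is 40 full-or-partial $3,000 increments; reduction = 40 × $40 = $1,600, leaving $160.
Caregiver Credit: $313,000 is below the $325,200 cutoff, so the full $2,150 applies.
Adoption Credit: income exceeds $33,900 by $279,100 → 698 increments × $18 = $12,564 ≥ base, so the credit is $0.
Total: $160 + $2,150 + $0 = $2,310.

$2,310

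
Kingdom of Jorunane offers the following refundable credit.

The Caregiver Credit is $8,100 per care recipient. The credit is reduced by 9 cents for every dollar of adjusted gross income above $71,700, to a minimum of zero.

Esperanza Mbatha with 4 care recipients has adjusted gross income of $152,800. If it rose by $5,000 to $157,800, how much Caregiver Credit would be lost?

$450

At $152,800 — base = 4 × $8,100 = $32,400. 9% of the $81,100 excess over $71,700 is $7,299; credit = $32,400 − $7,299 = $25,101.
At $157,800 — base = 4 × $8,100 = $32,400. 9% of the $86,100 excess over $71,700 is $7,749; credit = $32,400 − $7,749 = $24,651.
Lost: $25,101 − $24,651 = $450.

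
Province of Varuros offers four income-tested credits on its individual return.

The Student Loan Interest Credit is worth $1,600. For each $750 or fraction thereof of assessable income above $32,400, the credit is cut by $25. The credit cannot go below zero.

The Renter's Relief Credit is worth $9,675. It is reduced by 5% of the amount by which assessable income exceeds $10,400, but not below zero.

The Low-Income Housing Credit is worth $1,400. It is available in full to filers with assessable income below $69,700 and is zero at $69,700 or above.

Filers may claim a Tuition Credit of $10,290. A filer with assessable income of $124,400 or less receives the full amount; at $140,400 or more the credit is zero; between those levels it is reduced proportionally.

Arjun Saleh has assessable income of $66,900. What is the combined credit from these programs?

Student Loan Interest Credit: income exceeds $32,400 by $34,500, which is 46 full-or-partial $750 increments; reduction = 46 × $25 = $1,150, leaving $450.
Renter's Relief Credit: 5% of the $56,500 excess over $10,400 is $2,825; credit = $9,675 − $2,825 = $6,850.
Low-Income Housing Credit: $66,900 is below the $69,700 cutoff, so the full $1,400 applies.
Tuition Credit: $66,900 is at or below the $124,400 threshold, so the full $10,290 applies.
Total: $450 + $6,850 + $1,400 + $10,290 = $18,990.

$18,990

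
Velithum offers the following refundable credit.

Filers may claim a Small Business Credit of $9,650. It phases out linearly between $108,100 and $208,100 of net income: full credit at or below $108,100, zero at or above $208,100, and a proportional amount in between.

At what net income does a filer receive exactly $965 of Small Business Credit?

$198,100

$965 is 965/9,650 of the full $9,650, so 8,685/9,650 of the $100,000 range has been used: income = $108,100 + $100,000 × 8,685/9,650 = $198,100.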